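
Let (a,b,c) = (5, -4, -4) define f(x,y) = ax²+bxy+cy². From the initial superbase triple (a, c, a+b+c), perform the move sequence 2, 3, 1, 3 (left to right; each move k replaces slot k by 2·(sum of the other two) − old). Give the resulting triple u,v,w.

start (5,-4,-3) = (f(1,0),f(0,1),f(1,1))
replace slot 2: 2·(5+(-3)) − (-4) = 8 → (5,8,-3)
replace slot 3: 2·(5+8) − (-3) = 29 → (5,8,29)
replace slot 1: 2·(8+29) − 5 = 69 → (69,8,29)
replace slot 3: 2·(69+8) − 29 = 125 → (69,8,125)

69,8,125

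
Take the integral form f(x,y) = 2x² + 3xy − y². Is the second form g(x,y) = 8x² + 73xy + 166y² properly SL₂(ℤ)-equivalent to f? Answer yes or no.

D₁ = 17, D₂ = 17
river cycle of f (length 6): (-1, 3, 2), (2, 1, -2), (-2, 3, 1), (1, 3, -2), (-2, 1, 2), (2, 3, -1)
river cycle of g (length 6): (1, 3, -2), (-2, 1, 2), (2, 3, -1), (-1, 3, 2), (2, 1, -2), (-2, 3, 1)
cycles coincide ⇒ equivalent

yes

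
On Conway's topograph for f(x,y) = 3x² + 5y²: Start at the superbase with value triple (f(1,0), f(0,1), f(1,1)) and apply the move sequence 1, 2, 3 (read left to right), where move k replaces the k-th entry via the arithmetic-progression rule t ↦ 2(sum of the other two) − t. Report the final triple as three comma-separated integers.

start (3,5,8) = (f(1,0),f(0,1),f(1,1))
replace slot 1: 2·(5+8) − 3 = 23 → (23,5,8)
replace slot 2: 2·(23+8) − 5 = 57 → (23,57,8)
replace slot 3: 2·(23+57) − 8 = 152 → (23,57,152)

23,57,152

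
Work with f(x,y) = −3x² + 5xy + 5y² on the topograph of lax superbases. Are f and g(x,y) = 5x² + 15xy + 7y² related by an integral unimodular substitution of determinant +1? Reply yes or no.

D₁ = 85, D₂ = 85
river cycle of f (length 6): (5, 5, -3), (-3, 7, 3), (3, 5, -5), (-5, 5, 3), (3, 7, -3), (-3, 5, 5)
river cycle of g (length 6): (-3, 7, 3), (3, 5, -5), (-5, 5, 3), (3, 7, -3), (-3, 5, 5), (5, 5, -3)
cycles coincide ⇒ equivalent

yes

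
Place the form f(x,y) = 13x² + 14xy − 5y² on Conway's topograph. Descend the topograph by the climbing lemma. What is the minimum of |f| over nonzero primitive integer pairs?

river: ρ → (-5,16,10)
river: ρ → (10,4,-11)
river: ρ → (-11,18,3)
river: ρ → (3,18,-11)
river: ρ → (-11,4,10)
river: ρ → (10,16,-5)
river: ρ → (-5,14,13)
river: ρ → (13,12,-6)
river: ρ → (-6,12,13)
river: ρ → (13,14,-5)
closes: descent 0, river 10
min |a| on river = 3

3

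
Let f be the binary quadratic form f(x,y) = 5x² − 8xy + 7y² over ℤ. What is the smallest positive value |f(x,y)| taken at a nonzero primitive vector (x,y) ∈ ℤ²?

translate: b→2 (≡-8 mod 10), so (5,-8,7)→(5,2,4)
flip: (5,2,4)→(4,-2,5)
reduced (well bottom): (4,-2,5) with a≤c, −a<b≤a
well minimum = a = 4

4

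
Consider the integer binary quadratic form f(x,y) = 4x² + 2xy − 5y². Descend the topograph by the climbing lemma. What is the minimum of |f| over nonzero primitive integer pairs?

river: ρ → (-5,8,1)
river: ρ → (1,8,-5)
river: ρ → (-5,2,4)
river: ρ → (4,6,-3)
river: ρ → (-3,6,4)
river: ρ → (4,2,-5)
closes: descent 0, river 6
min |a| on river = 1

1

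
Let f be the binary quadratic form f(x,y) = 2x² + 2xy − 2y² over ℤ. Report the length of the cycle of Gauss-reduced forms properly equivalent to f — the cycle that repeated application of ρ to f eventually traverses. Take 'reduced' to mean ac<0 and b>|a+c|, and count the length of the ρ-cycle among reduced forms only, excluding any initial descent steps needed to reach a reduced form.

D = 20, ⌊√D⌋ = 4
river: ρ → (-2,2,2)
river: ρ → (2,2,-2)
ρ-cycle length = 2 (tail of 0 descent steps not counted)

2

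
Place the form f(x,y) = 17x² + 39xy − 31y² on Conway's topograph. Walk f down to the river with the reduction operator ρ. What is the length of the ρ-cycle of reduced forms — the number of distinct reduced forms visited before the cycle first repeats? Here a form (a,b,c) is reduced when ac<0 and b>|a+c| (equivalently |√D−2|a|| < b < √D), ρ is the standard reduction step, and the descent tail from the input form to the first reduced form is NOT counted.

D = 3629, ⌊√D⌋ = 60
river: ρ → (-31,23,25)
river: ρ → (25,27,-29)
river: ρ → (-29,31,23)
river: ρ → (23,15,-37)
river: ρ → (-37,59,1)
river: ρ → (1,59,-37)
river: ρ → (-37,15,23)
river: ρ → (23,31,-29)
river: ρ → (-29,27,25)
river: ρ → (25,23,-31)
river: ρ → (-31,39,17)
river: ρ → (17,29,-41)
river: ρ → (-41,53,5)
river: ρ → (5,57,-19)
river: ρ → (-19,57,5)
river: ρ → (5,53,-41)
river: ρ → (-41,29,17)
river: ρ → (17,39,-31)
ρ-cycle length = 18 (tail of 0 descent steps not counted)

18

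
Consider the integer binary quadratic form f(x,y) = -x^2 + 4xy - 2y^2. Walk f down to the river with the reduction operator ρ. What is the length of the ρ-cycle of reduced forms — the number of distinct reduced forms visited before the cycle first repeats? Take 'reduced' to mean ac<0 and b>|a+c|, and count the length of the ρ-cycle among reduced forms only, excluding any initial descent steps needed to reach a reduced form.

D = 8, ⌊√D⌋ = 2
descent: ρ → (-2,0,1)
descent: ρ → (1,2,-1)  [lands on river]
river: ρ → (-1,2,1)
ρ-cycle length = 2 (tail of 2 descent steps not counted)

2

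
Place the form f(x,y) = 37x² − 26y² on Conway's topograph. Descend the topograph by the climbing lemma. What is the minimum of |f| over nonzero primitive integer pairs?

descent: ρ → (-26,52,11)  [lands on river]
river: ρ → (11,58,-11)
river: ρ → (-11,52,26)
river: ρ → (26,52,-11)
river: ρ → (-11,58,11)
river: ρ → (11,52,-26)
closes: descent 1, river 6
min |a| on river = 11

11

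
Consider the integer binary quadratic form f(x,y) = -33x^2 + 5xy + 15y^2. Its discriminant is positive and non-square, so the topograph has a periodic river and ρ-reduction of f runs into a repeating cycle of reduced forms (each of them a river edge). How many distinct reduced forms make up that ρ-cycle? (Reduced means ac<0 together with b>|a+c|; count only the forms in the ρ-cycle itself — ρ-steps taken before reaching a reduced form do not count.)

D = 2005, ⌊√D⌋ = 44
descent: ρ → (15,25,-23)  [lands on river]
river: ρ → (-23,21,17)
river: ρ → (17,13,-27)
river: ρ → (-27,41,3)
river: ρ → (3,43,-13)
river: ρ → (-13,35,15)
ρ-cycle length = 6 (tail of 1 descent step not counted)

6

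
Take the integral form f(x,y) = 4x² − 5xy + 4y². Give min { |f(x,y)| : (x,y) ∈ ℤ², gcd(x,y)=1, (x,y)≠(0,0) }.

translate: b→3 (≡-5 mod 8), so (4,-5,4)→(4,3,3)
flip: (4,3,3)→(3,-3,4)
translate: b→3 (≡-3 mod 6), so (3,-3,4)→(3,3,4)
reduced (well bottom): (3,3,4) with a≤c, −a<b≤a
well minimum = a = 3

3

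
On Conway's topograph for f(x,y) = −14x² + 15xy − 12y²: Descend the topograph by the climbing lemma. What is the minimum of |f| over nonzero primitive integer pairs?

translate: b→13 (≡-15 mod 28), so (14,-15,12)→(14,13,11)
flip: (14,13,11)→(11,-13,14)
translate: b→9 (≡-13 mod 22), so (11,-13,14)→(11,9,12)
reduced (well bottom): (11,9,12) with a≤c, −a<b≤a
well minimum |f| = |-11| = 11 (negative-definite)

11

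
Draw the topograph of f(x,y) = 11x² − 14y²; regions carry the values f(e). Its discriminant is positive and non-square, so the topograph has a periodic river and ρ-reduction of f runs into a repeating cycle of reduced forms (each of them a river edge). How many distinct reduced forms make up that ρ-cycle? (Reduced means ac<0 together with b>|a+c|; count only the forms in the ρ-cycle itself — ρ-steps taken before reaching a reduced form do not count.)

D = 616, ⌊√D⌋ = 24
descent: ρ → (-14,0,11)
descent: ρ → (11,22,-3)  [lands on river]
river: ρ → (-3,20,18)
river: ρ → (18,16,-5)
river: ρ → (-5,24,2)
river: ρ → (2,24,-5)
river: ρ → (-5,16,18)
river: ρ → (18,20,-3)
river: ρ → (-3,22,11)
ρ-cycle length = 8 (tail of 2 descent steps not counted)

8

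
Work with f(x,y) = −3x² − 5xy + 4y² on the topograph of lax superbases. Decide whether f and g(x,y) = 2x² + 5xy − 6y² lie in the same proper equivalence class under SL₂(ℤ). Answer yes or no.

D₁ = 73, D₂ = 73
river cycle of f (length 18): (4, 5, -3), (-3, 7, 2), (2, 5, -6), (-6, 7, 1), (1, 7, -6), (-6, 5, 2), (2, 7, -3), (-3, 5, 4), (4, 3, -4), (-4, 5, 3), … (8 more)
river cycle of g (length 18): (-6, 7, 1), (1, 7, -6), (-6, 5, 2), (2, 7, -3), (-3, 5, 4), (4, 3, -4), (-4, 5, 3), (3, 7, -2), (-2, 5, 6), (6, 7, -1), … (8 more)
cycles coincide ⇒ equivalent

yes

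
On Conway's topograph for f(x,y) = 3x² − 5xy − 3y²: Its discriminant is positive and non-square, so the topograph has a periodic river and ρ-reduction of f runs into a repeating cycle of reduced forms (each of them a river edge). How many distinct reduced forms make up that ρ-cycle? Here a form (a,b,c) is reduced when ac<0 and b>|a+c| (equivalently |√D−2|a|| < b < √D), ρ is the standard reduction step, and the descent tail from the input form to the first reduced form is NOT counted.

D = 61, ⌊√D⌋ = 7
descent: ρ → (-3,5,3)  [lands on river]
river: ρ → (3,7,-1)
river: ρ → (-1,7,3)
river: ρ → (3,5,-3)
river: ρ → (-3,7,1)
river: ρ → (1,7,-3)
ρ-cycle length = 6 (tail of 1 descent step not counted)

6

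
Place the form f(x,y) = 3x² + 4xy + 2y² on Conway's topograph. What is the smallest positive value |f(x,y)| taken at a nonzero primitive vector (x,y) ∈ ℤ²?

translate: b→-2 (≡4 mod 6), so (3,4,2)→(3,-2,1)
flip: (3,-2,1)→(1,2,3)
translate: b→0 (≡2 mod 2), so (1,2,3)→(1,0,2)
reduced (well bottom): (1,0,2) with a≤c, −a<b≤a
well minimum = a = 1

1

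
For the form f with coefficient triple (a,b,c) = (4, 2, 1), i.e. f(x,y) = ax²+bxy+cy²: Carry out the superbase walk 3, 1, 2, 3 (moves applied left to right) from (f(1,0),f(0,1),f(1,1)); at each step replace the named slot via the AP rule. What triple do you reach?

start (4,1,7) = (f(1,0),f(0,1),f(1,1))
replace slot 3: 2·(4+1) − 7 = 3 → (4,1,3)
replace slot 1: 2·(1+3) − 4 = 4 → (4,1,3)
replace slot 2: 2·(4+3) − 1 = 13 → (4,13,3)
replace slot 3: 2·(4+13) − 3 = 31 → (4,13,31)

4,13,31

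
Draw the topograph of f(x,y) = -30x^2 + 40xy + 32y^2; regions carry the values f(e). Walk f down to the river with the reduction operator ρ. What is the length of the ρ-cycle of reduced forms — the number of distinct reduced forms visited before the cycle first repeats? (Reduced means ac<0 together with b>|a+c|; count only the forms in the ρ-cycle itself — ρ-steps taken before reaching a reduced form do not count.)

D = 5440, ⌊√D⌋ = 73
river: ρ → (32,24,-38)
river: ρ → (-38,52,18)
river: ρ → (18,56,-32)
river: ρ → (-32,72,2)
river: ρ → (2,72,-32)
river: ρ → (-32,56,18)
river: ρ → (18,52,-38)
river: ρ → (-38,24,32)
river: ρ → (32,40,-30)
river: ρ → (-30,20,42)
river: ρ → (42,64,-8)
river: ρ → (-8,64,42)
river: ρ → (42,20,-30)
river: ρ → (-30,40,32)
ρ-cycle length = 14 (tail of 0 descent steps not counted)

14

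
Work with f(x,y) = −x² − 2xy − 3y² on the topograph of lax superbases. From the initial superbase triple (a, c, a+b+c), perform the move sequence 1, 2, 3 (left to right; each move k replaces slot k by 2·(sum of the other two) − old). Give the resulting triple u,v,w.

start (-1,-3,-6) = (f(1,0),f(0,1),f(1,1))
replace slot 1: 2·((-3)+(-6)) − (-1) = -17 → (-17,-3,-6)
replace slot 2: 2·((-17)+(-6)) − (-3) = -43 → (-17,-43,-6)
replace slot 3: 2·((-17)+(-43)) − (-6) = -114 → (-17,-43,-114)

-17,-43,-114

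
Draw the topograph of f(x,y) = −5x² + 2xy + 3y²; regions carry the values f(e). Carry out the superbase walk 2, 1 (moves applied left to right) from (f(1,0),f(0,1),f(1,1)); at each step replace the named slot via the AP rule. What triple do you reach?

start (-5,3,0) = (f(1,0),f(0,1),f(1,1))
replace slot 2: 2·((-5)+0) − 3 = -13 → (-5,-13,0)
replace slot 1: 2·((-13)+0) − (-5) = -21 → (-21,-13,0)

-21,-13,0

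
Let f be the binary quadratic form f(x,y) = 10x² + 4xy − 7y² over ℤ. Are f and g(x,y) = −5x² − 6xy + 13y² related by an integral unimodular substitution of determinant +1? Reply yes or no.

D₁ = 296, D₂ = 296
river cycle of f (length 10): (-7, 10, 7), (7, 4, -10), (-10, 16, 1), (1, 16, -10), (-10, 4, 7), (7, 10, -7), (-7, 4, 10), (10, 16, -1), (-1, 16, 10), (10, 4, -7)
river cycle of g (length 6): (-5, 14, 5), (5, 16, -2), (-2, 16, 5), (5, 14, -5), (-5, 16, 2), (2, 16, -5)
cycles differ ⇒ inequivalent

no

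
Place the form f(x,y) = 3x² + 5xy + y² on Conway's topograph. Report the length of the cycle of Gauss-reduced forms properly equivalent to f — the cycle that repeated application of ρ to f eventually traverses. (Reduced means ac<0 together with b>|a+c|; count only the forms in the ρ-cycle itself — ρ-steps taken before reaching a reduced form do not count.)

D = 13, ⌊√D⌋ = 3
descent: ρ → (1,3,-1)  [lands on river]
river: ρ → (-1,3,1)
ρ-cycle length = 2 (tail of 1 descent step not counted)

2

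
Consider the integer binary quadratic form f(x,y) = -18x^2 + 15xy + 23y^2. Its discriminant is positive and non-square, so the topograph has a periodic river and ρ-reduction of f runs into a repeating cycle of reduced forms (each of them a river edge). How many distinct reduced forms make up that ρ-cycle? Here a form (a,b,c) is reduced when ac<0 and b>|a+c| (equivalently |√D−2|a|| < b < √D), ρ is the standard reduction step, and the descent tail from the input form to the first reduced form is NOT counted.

D = 1881, ⌊√D⌋ = 43
river: ρ → (23,31,-10)
river: ρ → (-10,29,26)
river: ρ → (26,23,-13)
river: ρ → (-13,29,20)
river: ρ → (20,11,-22)
river: ρ → (-22,33,9)
river: ρ → (9,39,-10)
river: ρ → (-10,41,5)
river: ρ → (5,39,-18)
river: ρ → (-18,33,11)
river: ρ → (11,33,-18)
river: ρ → (-18,39,5)
river: ρ → (5,41,-10)
river: ρ → (-10,39,9)
river: ρ → (9,33,-22)
river: ρ → (-22,11,20)
river: ρ → (20,29,-13)
river: ρ → (-13,23,26)
river: ρ → (26,29,-10)
river: ρ → (-10,31,23)
river: ρ → (23,15,-18)
river: ρ → (-18,21,20)
river: ρ → (20,19,-19)
river: ρ → (-19,19,20)
river: ρ → (20,21,-18)
river: ρ → (-18,15,23)
ρ-cycle length = 26 (tail of 0 descent steps not counted)

26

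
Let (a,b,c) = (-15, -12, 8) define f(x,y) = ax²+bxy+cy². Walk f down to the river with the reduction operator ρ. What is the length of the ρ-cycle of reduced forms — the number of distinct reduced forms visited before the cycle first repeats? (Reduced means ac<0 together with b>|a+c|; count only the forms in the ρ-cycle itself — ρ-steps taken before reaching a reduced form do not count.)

D = 624, ⌊√D⌋ = 24
descent: ρ → (8,12,-15)  [lands on river]
river: ρ → (-15,18,5)
river: ρ → (5,22,-7)
river: ρ → (-7,20,8)
ρ-cycle length = 4 (tail of 1 descent step not counted)

4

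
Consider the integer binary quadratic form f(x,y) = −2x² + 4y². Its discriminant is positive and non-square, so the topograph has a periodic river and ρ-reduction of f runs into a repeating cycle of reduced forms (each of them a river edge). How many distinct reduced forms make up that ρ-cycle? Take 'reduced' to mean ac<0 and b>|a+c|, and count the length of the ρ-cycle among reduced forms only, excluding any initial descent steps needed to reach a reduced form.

D = 32, ⌊√D⌋ = 5
descent: ρ → (4,0,-2)
descent: ρ → (-2,4,2)  [lands on river]
river: ρ → (2,4,-2)
ρ-cycle length = 2 (tail of 2 descent steps not counted)

2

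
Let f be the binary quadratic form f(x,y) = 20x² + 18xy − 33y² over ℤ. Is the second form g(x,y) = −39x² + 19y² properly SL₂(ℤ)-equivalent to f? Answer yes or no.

D₁ = 2964, D₂ = 2964
river cycle of f (length 16): (-33, 48, 5), (5, 52, -13), (-13, 52, 5), (5, 48, -33), (-33, 18, 20), (20, 22, -31), (-31, 40, 11), (11, 48, -15), (-15, 42, 20), (20, 38, -19), … (6 more)
river cycle of g (length 16): (19, 38, -20), (-20, 42, 15), (15, 48, -11), (-11, 40, 31), (31, 22, -20), (-20, 18, 33), (33, 48, -5), (-5, 52, 13), (13, 52, -5), (-5, 48, 33), … (6 more)
cycles differ ⇒ inequivalent

no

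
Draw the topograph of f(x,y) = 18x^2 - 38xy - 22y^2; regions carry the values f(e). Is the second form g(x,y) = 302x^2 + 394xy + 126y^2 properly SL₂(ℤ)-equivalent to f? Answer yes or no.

D₁ = 3028, D₂ = 3028
river cycle of f (length 26): (-22, 38, 18), (18, 34, -26), (-26, 18, 26), (26, 34, -18), (-18, 38, 22), (22, 50, -6), (-6, 46, 38), (38, 30, -14), (-14, 54, 2), (2, 54, -14), … (16 more)
river cycle of g (length 26): (18, 34, -26), (-26, 18, 26), (26, 34, -18), (-18, 38, 22), (22, 50, -6), (-6, 46, 38), (38, 30, -14), (-14, 54, 2), (2, 54, -14), (-14, 30, 38), … (16 more)
cycles coincide ⇒ equivalent

yes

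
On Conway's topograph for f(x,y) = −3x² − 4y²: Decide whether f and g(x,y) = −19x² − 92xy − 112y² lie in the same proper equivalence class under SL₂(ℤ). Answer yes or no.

D₁ = -48, D₂ = -48
f is negative-definite; reduce −f:
−f: reduced (well bottom): (3,0,4) with a≤c, −a<b≤a
flip sign back: reduced form of f is (-3,0,-4)
g is negative-definite; reduce −g:
−g: translate: b→16 (≡92 mod 38), so (19,92,112)→(19,16,4)
−g: flip: (19,16,4)→(4,-16,19)
−g: translate: b→0 (≡-16 mod 8), so (4,-16,19)→(4,0,3)
−g: flip: (4,0,3)→(3,0,4)
−g: reduced (well bottom): (3,0,4) with a≤c, −a<b≤a
flip sign back: reduced form of g is (-3,0,-4)
reduced forms (-3, 0, -4) vs (-3, 0, -4) ⇒ equivalent

yes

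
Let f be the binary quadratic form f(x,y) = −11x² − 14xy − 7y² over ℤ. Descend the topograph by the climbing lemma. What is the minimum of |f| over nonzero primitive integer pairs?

translate: b→-8 (≡14 mod 22), so (11,14,7)→(11,-8,4)
flip: (11,-8,4)→(4,8,11)
translate: b→0 (≡8 mod 8), so (4,8,11)→(4,0,7)
reduced (well bottom): (4,0,7) with a≤c, −a<b≤a
well minimum |f| = |-4| = 4 (negative-definite)

4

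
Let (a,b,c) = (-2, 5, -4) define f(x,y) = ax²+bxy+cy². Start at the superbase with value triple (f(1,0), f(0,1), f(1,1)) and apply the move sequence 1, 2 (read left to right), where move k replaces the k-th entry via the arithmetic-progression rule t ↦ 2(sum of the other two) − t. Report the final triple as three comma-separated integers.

start (-2,-4,-1) = (f(1,0),f(0,1),f(1,1))
replace slot 1: 2·((-4)+(-1)) − (-2) = -8 → (-8,-4,-1)
replace slot 2: 2·((-8)+(-1)) − (-4) = -14 → (-8,-14,-1)

-8,-14,-1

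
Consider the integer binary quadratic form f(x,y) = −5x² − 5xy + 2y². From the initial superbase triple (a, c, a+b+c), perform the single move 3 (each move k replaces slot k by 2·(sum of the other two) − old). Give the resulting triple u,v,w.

start (-5,2,-8) = (f(1,0),f(0,1),f(1,1))
replace slot 3: 2·((-5)+2) − (-8) = 2 → (-5,2,2)

-5,2,2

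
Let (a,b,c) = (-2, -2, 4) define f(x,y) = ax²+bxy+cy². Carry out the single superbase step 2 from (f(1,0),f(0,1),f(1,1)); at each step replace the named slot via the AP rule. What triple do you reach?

start (-2,4,0) = (f(1,0),f(0,1),f(1,1))
replace slot 2: 2·((-2)+0) − 4 = -8 → (-2,-8,0)

-2,-8,0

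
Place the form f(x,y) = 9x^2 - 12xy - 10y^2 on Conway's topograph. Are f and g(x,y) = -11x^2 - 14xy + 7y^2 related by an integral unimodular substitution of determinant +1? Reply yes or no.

D₁ = 504, D₂ = 504
river cycle of f (length 10): (-10, 12, 9), (9, 6, -13), (-13, 20, 2), (2, 20, -13), (-13, 6, 9), (9, 12, -10), (-10, 8, 11), (11, 14, -7), (-7, 14, 11), (11, 8, -10)
river cycle of g (length 10): (7, 14, -11), (-11, 8, 10), (10, 12, -9), (-9, 6, 13), (13, 20, -2), (-2, 20, 13), (13, 6, -9), (-9, 12, 10), (10, 8, -11), (-11, 14, 7)
cycles differ ⇒ inequivalent

no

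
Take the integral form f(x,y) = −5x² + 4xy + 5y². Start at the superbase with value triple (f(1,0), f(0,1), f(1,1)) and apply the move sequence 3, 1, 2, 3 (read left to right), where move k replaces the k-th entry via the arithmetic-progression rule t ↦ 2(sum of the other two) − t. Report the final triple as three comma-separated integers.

start (-5,5,4) = (f(1,0),f(0,1),f(1,1))
replace slot 3: 2·((-5)+5) − 4 = -4 → (-5,5,-4)
replace slot 1: 2·(5+(-4)) − (-5) = 7 → (7,5,-4)
replace slot 2: 2·(7+(-4)) − 5 = 1 → (7,1,-4)
replace slot 3: 2·(7+1) − (-4) = 20 → (7,1,20)

7,1,20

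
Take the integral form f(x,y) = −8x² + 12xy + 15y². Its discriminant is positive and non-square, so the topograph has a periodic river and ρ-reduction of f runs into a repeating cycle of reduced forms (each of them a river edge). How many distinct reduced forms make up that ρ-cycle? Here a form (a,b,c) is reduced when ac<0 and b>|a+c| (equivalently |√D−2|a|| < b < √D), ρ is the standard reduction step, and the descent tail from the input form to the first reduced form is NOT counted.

D = 624, ⌊√D⌋ = 24
river: ρ → (15,18,-5)
river: ρ → (-5,22,7)
river: ρ → (7,20,-8)
river: ρ → (-8,12,15)
ρ-cycle length = 4 (tail of 0 descent steps not counted)

4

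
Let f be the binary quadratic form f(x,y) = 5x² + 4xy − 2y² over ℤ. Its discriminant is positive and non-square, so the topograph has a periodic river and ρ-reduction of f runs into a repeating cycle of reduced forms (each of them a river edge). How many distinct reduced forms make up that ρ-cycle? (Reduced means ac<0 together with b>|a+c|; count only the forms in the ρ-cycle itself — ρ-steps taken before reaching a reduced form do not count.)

D = 56, ⌊√D⌋ = 7
river: ρ → (-2,4,5)
river: ρ → (5,6,-1)
river: ρ → (-1,6,5)
river: ρ → (5,4,-2)
ρ-cycle length = 4 (tail of 0 descent steps not counted)

4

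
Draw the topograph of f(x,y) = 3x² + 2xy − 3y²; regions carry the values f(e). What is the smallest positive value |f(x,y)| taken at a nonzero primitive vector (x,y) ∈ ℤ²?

river: ρ → (-3,4,2)
river: ρ → (2,4,-3)
river: ρ → (-3,2,3)
river: ρ → (3,4,-2)
river: ρ → (-2,4,3)
river: ρ → (3,2,-3)
closes: descent 0, river 6
min |a| on river = 2

2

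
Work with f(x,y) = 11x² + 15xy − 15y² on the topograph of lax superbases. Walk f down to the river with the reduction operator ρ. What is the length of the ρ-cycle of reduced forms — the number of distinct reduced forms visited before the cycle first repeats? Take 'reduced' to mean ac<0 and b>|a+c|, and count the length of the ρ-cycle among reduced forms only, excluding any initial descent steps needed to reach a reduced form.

D = 885, ⌊√D⌋ = 29
river: ρ → (-15,15,11)
river: ρ → (11,29,-1)
river: ρ → (-1,29,11)
river: ρ → (11,15,-15)
ρ-cycle length = 4 (tail of 0 descent steps not counted)

4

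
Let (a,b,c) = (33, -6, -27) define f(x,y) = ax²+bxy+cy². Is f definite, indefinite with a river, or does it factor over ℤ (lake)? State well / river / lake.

D = b²−4ac = (-6)² − 4·33·(-27) = 3600
D = 60² is a perfect square ⇒ form factors over ℤ ⇒ lakes

lake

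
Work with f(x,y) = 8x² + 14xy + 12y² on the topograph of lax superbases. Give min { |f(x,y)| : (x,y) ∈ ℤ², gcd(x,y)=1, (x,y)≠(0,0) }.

translate: b→-2 (≡14 mod 16), so (8,14,12)→(8,-2,6)
flip: (8,-2,6)→(6,2,8)
reduced (well bottom): (6,2,8) with a≤c, −a<b≤a
well minimum = a = 6

6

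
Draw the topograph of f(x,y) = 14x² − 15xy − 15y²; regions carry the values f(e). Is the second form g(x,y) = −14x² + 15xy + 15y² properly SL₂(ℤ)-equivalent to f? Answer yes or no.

D₁ = 1065, D₂ = 1065
river cycle of f (length 20): (-15, 15, 14), (14, 13, -16), (-16, 19, 11), (11, 25, -10), (-10, 15, 21), (21, 27, -4), (-4, 29, 14), (14, 27, -6), (-6, 21, 26), (26, 31, -1), … (10 more)
river cycle of g (length 20): (15, 15, -14), (-14, 13, 16), (16, 19, -11), (-11, 25, 10), (10, 15, -21), (-21, 27, 4), (4, 29, -14), (-14, 27, 6), (6, 21, -26), (-26, 31, 1), … (10 more)
cycles differ ⇒ inequivalent

no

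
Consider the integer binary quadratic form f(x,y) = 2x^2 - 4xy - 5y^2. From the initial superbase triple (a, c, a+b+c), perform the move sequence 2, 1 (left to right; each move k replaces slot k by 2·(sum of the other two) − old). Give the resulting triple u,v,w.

start (2,-5,-7) = (f(1,0),f(0,1),f(1,1))
replace slot 2: 2·(2+(-7)) − (-5) = -5 → (2,-5,-7)
replace slot 1: 2·((-5)+(-7)) − 2 = -26 → (-26,-5,-7)

-26,-5,-7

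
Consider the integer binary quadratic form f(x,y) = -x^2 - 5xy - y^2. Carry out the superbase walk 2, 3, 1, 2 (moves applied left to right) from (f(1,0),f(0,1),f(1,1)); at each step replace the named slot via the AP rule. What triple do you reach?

start (-1,-1,-7) = (f(1,0),f(0,1),f(1,1))
replace slot 2: 2·((-1)+(-7)) − (-1) = -15 → (-1,-15,-7)
replace slot 3: 2·((-1)+(-15)) − (-7) = -25 → (-1,-15,-25)
replace slot 1: 2·((-15)+(-25)) − (-1) = -79 → (-79,-15,-25)
replace slot 2: 2·((-79)+(-25)) − (-15) = -193 → (-79,-193,-25)

-79,-193,-25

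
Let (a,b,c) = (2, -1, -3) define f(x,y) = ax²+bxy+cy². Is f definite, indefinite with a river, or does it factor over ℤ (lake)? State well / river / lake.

D = b²−4ac = (-1)² − 4·2·(-3) = 25
D = 5² is a perfect square ⇒ form factors over ℤ ⇒ lakes

lake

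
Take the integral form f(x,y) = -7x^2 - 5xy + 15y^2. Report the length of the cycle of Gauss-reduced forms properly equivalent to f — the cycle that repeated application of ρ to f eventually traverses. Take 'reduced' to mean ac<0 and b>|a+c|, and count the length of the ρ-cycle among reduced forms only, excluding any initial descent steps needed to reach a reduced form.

D = 445, ⌊√D⌋ = 21
descent: ρ → (15,5,-7)
descent: ρ → (-7,9,13)  [lands on river]
river: ρ → (13,17,-3)
river: ρ → (-3,19,7)
river: ρ → (7,9,-13)
river: ρ → (-13,17,3)
river: ρ → (3,19,-7)
ρ-cycle length = 6 (tail of 2 descent steps not counted)

6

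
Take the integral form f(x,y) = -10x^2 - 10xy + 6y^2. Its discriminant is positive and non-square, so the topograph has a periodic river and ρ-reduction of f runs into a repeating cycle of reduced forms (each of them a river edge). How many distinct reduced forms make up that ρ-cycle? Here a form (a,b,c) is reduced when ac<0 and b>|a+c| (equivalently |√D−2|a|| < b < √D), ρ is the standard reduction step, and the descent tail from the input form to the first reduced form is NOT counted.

D = 340, ⌊√D⌋ = 18
descent: ρ → (6,10,-10)  [lands on river]
river: ρ → (-10,10,6)
river: ρ → (6,14,-6)
river: ρ → (-6,10,10)
river: ρ → (10,10,-6)
river: ρ → (-6,14,6)
ρ-cycle length = 6 (tail of 1 descent step not counted)

6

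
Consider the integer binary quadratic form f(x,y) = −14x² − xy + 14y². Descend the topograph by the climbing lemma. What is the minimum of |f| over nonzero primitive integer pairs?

descent: ρ → (14,1,-14)  [lands on river]
river: ρ → (-14,27,1)
river: ρ → (1,27,-14)
river: ρ → (-14,1,14)
river: ρ → (14,27,-1)
river: ρ → (-1,27,14)
closes: descent 1, river 6
min |a| on river = 1

1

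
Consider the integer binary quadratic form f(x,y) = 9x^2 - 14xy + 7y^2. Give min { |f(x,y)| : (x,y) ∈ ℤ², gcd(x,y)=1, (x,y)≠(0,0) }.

translate: b→4 (≡-14 mod 18), so (9,-14,7)→(9,4,2)
flip: (9,4,2)→(2,-4,9)
translate: b→0 (≡-4 mod 4), so (2,-4,9)→(2,0,7)
reduced (well bottom): (2,0,7) with a≤c, −a<b≤a
well minimum = a = 2

2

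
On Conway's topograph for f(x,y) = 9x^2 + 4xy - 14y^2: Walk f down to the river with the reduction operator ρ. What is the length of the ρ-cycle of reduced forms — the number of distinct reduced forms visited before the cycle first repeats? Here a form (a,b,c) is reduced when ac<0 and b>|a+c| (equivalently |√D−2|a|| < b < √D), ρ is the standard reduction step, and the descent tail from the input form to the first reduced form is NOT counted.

D = 520, ⌊√D⌋ = 22
descent: ρ → (-14,-4,9)
descent: ρ → (9,22,-1)  [lands on river]
river: ρ → (-1,22,9)
river: ρ → (9,14,-9)
river: ρ → (-9,22,1)
river: ρ → (1,22,-9)
river: ρ → (-9,14,9)
ρ-cycle length = 6 (tail of 2 descent steps not counted)

6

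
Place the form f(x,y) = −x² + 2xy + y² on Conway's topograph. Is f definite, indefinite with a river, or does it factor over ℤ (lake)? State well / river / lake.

D = b²−4ac = 2² − 4·(-1)·1 = 8
D > 0 non-square ⇒ indefinite ⇒ periodic river

river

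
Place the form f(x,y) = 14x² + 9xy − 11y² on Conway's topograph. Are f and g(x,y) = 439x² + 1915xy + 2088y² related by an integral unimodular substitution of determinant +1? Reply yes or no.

D₁ = 697, D₂ = 697
river cycle of f (length 18): (-11, 13, 12), (12, 11, -12), (-12, 13, 11), (11, 9, -14), (-14, 19, 6), (6, 17, -17), (-17, 17, 6), (6, 19, -14), (-14, 9, 11), (11, 13, -12), … (8 more)
river cycle of g (length 18): (14, 9, -11), (-11, 13, 12), (12, 11, -12), (-12, 13, 11), (11, 9, -14), (-14, 19, 6), (6, 17, -17), (-17, 17, 6), (6, 19, -14), (-14, 9, 11), … (8 more)
cycles coincide ⇒ equivalent

yes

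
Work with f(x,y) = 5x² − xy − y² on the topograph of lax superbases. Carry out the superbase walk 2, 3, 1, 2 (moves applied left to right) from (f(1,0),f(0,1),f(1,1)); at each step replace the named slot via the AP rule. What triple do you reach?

start (5,-1,3) = (f(1,0),f(0,1),f(1,1))
replace slot 2: 2·(5+3) − (-1) = 17 → (5,17,3)
replace slot 3: 2·(5+17) − 3 = 41 → (5,17,41)
replace slot 1: 2·(17+41) − 5 = 111 → (111,17,41)
replace slot 2: 2·(111+41) − 17 = 287 → (111,287,41)

111,287,41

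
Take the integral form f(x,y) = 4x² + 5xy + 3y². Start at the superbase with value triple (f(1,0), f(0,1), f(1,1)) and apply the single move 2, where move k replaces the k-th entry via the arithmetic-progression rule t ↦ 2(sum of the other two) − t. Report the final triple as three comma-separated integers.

start (4,3,12) = (f(1,0),f(0,1),f(1,1))
replace slot 2: 2·(4+12) − 3 = 29 → (4,29,12)

4,29,12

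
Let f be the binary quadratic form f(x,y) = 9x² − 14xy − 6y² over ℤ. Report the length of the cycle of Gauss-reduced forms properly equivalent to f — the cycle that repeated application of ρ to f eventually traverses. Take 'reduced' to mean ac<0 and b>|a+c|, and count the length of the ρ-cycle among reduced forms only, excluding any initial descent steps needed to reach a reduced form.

D = 412, ⌊√D⌋ = 20
descent: ρ → (-6,14,9)  [lands on river]
river: ρ → (9,4,-11)
river: ρ → (-11,18,2)
river: ρ → (2,18,-11)
river: ρ → (-11,4,9)
river: ρ → (9,14,-6)
river: ρ → (-6,10,13)
river: ρ → (13,16,-3)
river: ρ → (-3,20,1)
river: ρ → (1,20,-3)
river: ρ → (-3,16,13)
river: ρ → (13,10,-6)
ρ-cycle length = 12 (tail of 1 descent step not counted)

12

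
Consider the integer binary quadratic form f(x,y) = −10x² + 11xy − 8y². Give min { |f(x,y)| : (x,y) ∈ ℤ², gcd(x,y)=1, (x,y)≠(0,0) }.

translate: b→9 (≡-11 mod 20), so (10,-11,8)→(10,9,7)
flip: (10,9,7)→(7,-9,10)
translate: b→5 (≡-9 mod 14), so (7,-9,10)→(7,5,8)
reduced (well bottom): (7,5,8) with a≤c, −a<b≤a
well minimum |f| = |-7| = 7 (negative-definite)

7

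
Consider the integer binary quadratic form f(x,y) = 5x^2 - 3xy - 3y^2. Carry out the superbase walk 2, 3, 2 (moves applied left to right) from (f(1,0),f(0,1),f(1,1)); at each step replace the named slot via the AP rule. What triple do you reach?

start (5,-3,-1) = (f(1,0),f(0,1),f(1,1))
replace slot 2: 2·(5+(-1)) − (-3) = 11 → (5,11,-1)
replace slot 3: 2·(5+11) − (-1) = 33 → (5,11,33)
replace slot 2: 2·(5+33) − 11 = 65 → (5,65,33)

5,65,33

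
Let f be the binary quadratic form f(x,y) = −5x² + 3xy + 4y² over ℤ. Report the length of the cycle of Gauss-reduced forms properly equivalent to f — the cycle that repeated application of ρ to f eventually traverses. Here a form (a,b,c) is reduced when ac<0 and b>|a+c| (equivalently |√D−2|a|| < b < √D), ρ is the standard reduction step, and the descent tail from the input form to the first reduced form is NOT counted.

D = 89, ⌊√D⌋ = 9
river: ρ → (4,5,-4)
river: ρ → (-4,3,5)
river: ρ → (5,7,-2)
river: ρ → (-2,9,1)
river: ρ → (1,9,-2)
river: ρ → (-2,7,5)
river: ρ → (5,3,-4)
river: ρ → (-4,5,4)
river: ρ → (4,3,-5)
river: ρ → (-5,7,2)
river: ρ → (2,9,-1)
river: ρ → (-1,9,2)
river: ρ → (2,7,-5)
river: ρ → (-5,3,4)
ρ-cycle length = 14 (tail of 0 descent steps not counted)

14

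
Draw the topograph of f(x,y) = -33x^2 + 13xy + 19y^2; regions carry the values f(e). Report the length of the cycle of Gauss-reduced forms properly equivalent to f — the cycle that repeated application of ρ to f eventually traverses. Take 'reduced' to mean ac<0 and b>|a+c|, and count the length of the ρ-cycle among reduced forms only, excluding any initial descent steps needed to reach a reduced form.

D = 2677, ⌊√D⌋ = 51
descent: ρ → (19,25,-27)  [lands on river]
river: ρ → (-27,29,17)
river: ρ → (17,39,-17)
river: ρ → (-17,29,27)
river: ρ → (27,25,-19)
river: ρ → (-19,51,1)
river: ρ → (1,51,-19)
river: ρ → (-19,25,27)
river: ρ → (27,29,-17)
river: ρ → (-17,39,17)
river: ρ → (17,29,-27)
river: ρ → (-27,25,19)
river: ρ → (19,51,-1)
river: ρ → (-1,51,19)
ρ-cycle length = 14 (tail of 1 descent step not counted)

14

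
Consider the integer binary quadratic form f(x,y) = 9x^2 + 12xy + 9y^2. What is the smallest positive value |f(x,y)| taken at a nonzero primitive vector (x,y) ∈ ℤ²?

translate: b→-6 (≡12 mod 18), so (9,12,9)→(9,-6,6)
flip: (9,-6,6)→(6,6,9)
reduced (well bottom): (6,6,9) with a≤c, −a<b≤a
well minimum = a = 6

6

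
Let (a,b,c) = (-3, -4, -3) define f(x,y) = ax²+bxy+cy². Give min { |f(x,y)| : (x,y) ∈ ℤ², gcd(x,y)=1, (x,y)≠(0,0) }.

translate: b→-2 (≡4 mod 6), so (3,4,3)→(3,-2,2)
flip: (3,-2,2)→(2,2,3)
reduced (well bottom): (2,2,3) with a≤c, −a<b≤a
well minimum |f| = |-2| = 2 (negative-definite)

2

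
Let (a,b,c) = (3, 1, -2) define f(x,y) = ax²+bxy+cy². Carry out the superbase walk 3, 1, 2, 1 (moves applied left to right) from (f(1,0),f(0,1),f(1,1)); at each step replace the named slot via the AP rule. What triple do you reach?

start (3,-2,2) = (f(1,0),f(0,1),f(1,1))
replace slot 3: 2·(3+(-2)) − 2 = 0 → (3,-2,0)
replace slot 1: 2·((-2)+0) − 3 = -7 → (-7,-2,0)
replace slot 2: 2·((-7)+0) − (-2) = -12 → (-7,-12,0)
replace slot 1: 2·((-12)+0) − (-7) = -17 → (-17,-12,0)

-17,-12,0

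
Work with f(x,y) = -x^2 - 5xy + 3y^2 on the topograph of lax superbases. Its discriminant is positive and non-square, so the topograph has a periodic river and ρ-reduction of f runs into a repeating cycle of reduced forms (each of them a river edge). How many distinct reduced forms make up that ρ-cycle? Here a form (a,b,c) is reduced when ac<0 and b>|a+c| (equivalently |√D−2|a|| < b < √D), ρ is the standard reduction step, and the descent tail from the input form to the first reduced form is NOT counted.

D = 37, ⌊√D⌋ = 6
descent: ρ → (3,5,-1)  [lands on river]
river: ρ → (-1,5,3)
river: ρ → (3,1,-3)
river: ρ → (-3,5,1)
river: ρ → (1,5,-3)
river: ρ → (-3,1,3)
ρ-cycle length = 6 (tail of 1 descent step not counted)

6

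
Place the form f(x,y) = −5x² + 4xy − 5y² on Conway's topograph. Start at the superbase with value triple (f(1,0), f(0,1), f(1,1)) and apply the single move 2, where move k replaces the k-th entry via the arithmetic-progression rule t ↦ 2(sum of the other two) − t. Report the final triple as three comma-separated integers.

start (-5,-5,-6) = (f(1,0),f(0,1),f(1,1))
replace slot 2: 2·((-5)+(-6)) − (-5) = -17 → (-5,-17,-6)

-5,-17,-6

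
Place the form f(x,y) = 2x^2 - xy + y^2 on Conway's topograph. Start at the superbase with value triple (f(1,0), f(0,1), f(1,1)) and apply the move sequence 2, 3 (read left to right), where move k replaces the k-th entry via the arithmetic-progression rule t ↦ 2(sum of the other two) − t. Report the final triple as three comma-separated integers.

start (2,1,2) = (f(1,0),f(0,1),f(1,1))
replace slot 2: 2·(2+2) − 1 = 7 → (2,7,2)
replace slot 3: 2·(2+7) − 2 = 16 → (2,7,16)

2,7,16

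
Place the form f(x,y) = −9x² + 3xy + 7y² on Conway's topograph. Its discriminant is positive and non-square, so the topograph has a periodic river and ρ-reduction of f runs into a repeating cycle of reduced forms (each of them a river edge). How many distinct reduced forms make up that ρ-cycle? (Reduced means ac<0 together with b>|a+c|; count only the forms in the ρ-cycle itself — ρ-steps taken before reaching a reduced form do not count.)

D = 261, ⌊√D⌋ = 16
river: ρ → (7,11,-5)
river: ρ → (-5,9,9)
river: ρ → (9,9,-5)
river: ρ → (-5,11,7)
river: ρ → (7,3,-9)
river: ρ → (-9,15,1)
river: ρ → (1,15,-9)
river: ρ → (-9,3,7)
ρ-cycle length = 8 (tail of 0 descent steps not counted)

8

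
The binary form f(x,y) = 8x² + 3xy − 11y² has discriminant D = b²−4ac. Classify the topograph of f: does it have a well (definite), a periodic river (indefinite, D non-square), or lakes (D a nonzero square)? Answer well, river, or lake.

D = b²−4ac = 3² − 4·8·(-11) = 361
D = 19² is a perfect square ⇒ form factors over ℤ ⇒ lakes

lake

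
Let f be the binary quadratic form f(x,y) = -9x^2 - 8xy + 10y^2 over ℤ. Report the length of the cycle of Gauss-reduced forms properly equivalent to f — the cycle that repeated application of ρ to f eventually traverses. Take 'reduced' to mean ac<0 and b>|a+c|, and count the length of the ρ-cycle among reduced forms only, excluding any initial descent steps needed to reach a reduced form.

D = 424, ⌊√D⌋ = 20
descent: ρ → (10,8,-9)  [lands on river]
river: ρ → (-9,10,9)
river: ρ → (9,8,-10)
river: ρ → (-10,12,7)
river: ρ → (7,16,-6)
river: ρ → (-6,20,1)
river: ρ → (1,20,-6)
river: ρ → (-6,16,7)
river: ρ → (7,12,-10)
river: ρ → (-10,8,9)
river: ρ → (9,10,-9)
river: ρ → (-9,8,10)
river: ρ → (10,12,-7)
river: ρ → (-7,16,6)
river: ρ → (6,20,-1)
river: ρ → (-1,20,6)
river: ρ → (6,16,-7)
river: ρ → (-7,12,10)
ρ-cycle length = 18 (tail of 1 descent step not counted)

18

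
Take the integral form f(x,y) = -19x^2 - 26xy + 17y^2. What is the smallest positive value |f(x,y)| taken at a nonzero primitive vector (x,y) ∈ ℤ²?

descent: ρ → (17,26,-19)  [lands on river]
river: ρ → (-19,12,24)
river: ρ → (24,36,-7)
river: ρ → (-7,34,29)
river: ρ → (29,24,-12)
river: ρ → (-12,24,29)
river: ρ → (29,34,-7)
river: ρ → (-7,36,24)
river: ρ → (24,12,-19)
river: ρ → (-19,26,17)
river: ρ → (17,42,-3)
river: ρ → (-3,42,17)
closes: descent 1, river 12
min |a| on river = 3

3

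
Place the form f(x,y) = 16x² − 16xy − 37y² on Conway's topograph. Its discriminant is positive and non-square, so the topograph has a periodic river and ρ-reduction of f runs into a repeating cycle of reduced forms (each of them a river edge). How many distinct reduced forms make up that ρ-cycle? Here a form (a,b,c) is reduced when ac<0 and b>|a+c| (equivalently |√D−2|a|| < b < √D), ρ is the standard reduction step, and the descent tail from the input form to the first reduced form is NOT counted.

D = 2624, ⌊√D⌋ = 51
descent: ρ → (-37,16,16)
descent: ρ → (16,48,-5)  [lands on river]
river: ρ → (-5,42,43)
river: ρ → (43,44,-4)
river: ρ → (-4,44,43)
river: ρ → (43,42,-5)
river: ρ → (-5,48,16)
ρ-cycle length = 6 (tail of 2 descent steps not counted)

6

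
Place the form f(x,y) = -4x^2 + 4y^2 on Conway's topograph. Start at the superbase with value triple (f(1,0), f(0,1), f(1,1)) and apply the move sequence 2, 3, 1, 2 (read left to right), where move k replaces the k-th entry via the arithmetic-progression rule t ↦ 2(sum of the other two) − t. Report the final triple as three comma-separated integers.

start (-4,4,0) = (f(1,0),f(0,1),f(1,1))
replace slot 2: 2·((-4)+0) − 4 = -12 → (-4,-12,0)
replace slot 3: 2·((-4)+(-12)) − 0 = -32 → (-4,-12,-32)
replace slot 1: 2·((-12)+(-32)) − (-4) = -84 → (-84,-12,-32)
replace slot 2: 2·((-84)+(-32)) − (-12) = -220 → (-84,-220,-32)

-84,-220,-32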